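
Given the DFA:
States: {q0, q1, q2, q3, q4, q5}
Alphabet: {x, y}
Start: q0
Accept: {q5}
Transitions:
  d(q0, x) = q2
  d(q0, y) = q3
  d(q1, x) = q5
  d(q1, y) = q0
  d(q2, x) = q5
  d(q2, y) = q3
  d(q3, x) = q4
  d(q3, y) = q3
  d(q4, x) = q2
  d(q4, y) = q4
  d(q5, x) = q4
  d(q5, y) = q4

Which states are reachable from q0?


BFS from q0:
  layer 0: {q0}
  layer 1: {q2, q3}
  layer 2: {q4, q5}

{q0, q2, q3, q4, q5}


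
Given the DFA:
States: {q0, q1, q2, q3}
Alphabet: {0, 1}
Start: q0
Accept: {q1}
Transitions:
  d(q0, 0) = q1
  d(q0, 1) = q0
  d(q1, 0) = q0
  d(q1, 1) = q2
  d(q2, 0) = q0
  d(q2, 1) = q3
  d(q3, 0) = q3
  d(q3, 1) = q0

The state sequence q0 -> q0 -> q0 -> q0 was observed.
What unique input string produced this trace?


Trace back each transition to find the symbol:
  q0 --[1]--> q0
  q0 --[1]--> q0
  q0 --[1]--> q0

"111"


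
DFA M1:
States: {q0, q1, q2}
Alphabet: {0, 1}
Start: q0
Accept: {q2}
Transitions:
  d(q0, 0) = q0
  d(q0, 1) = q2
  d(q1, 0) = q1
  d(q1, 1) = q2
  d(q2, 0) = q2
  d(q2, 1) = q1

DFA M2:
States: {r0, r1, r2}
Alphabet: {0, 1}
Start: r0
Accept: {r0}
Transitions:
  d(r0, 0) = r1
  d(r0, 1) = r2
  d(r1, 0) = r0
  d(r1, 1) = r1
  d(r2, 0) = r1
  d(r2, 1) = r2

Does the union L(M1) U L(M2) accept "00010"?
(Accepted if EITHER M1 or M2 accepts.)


M1: final=q2 accepted=True
M2: final=r0 accepted=True

Yes, union accepts


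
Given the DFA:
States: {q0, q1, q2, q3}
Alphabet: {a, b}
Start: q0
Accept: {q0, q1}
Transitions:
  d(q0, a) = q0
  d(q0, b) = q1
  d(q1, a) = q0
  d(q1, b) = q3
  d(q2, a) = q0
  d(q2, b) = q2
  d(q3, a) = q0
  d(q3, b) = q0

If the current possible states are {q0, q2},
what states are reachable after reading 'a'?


Apply transition on 'a' from each current state:
  d(q0, a) = q0
  d(q2, a) = q0

{q0}


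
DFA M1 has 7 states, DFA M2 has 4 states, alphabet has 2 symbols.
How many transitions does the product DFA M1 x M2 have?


Product DFA has 7 * 4 = 28 states.
Each has 2 transitions: 28 * 2 = 56

56


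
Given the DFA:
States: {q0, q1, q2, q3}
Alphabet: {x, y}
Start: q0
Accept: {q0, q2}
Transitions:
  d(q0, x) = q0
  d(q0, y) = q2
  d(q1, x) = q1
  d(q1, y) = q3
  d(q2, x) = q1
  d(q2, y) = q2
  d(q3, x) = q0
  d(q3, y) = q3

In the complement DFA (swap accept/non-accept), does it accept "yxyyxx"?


Trace: q0 -> q2 -> q1 -> q3 -> q3 -> q0 -> q0
Final: q0
Original accept: {q0, q2}
Complement: q0 is in original accept

No, complement rejects (original accepts)


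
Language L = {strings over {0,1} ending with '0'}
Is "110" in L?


last symbol = '0'

Yes, "110" is in L


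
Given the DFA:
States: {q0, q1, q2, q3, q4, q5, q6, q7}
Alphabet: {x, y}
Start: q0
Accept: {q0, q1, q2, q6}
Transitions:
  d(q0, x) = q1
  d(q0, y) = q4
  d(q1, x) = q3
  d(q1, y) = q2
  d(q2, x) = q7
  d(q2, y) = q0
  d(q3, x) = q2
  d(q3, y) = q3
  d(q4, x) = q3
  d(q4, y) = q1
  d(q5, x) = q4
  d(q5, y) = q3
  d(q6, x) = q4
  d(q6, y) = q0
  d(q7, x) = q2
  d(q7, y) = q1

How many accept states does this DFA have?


Accept states listed: {q0, q1, q2, q6}
Counting: q0(1) q1(2) q2(3) q6(4)

4


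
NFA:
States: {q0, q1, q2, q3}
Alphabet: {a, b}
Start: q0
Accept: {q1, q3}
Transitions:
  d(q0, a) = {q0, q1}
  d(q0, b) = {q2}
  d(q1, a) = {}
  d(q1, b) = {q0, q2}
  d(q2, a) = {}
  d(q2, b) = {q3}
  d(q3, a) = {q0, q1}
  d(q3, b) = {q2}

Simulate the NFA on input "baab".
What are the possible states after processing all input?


Start: {q0}
  --b--> {q2}
  --a--> {}
  --a--> {}
  --b--> {}

{} (empty set, no valid transitions)


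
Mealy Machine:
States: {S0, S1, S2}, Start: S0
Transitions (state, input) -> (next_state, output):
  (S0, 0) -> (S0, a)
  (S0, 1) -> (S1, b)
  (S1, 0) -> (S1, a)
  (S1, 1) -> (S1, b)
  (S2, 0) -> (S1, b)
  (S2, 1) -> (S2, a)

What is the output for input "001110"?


Step-by-step:
  (S0, 0) -> (S0, a)
  (S0, 0) -> (S0, a)
  (S0, 1) -> (S1, b)
  (S1, 1) -> (S1, b)
  (S1, 1) -> (S1, b)
  (S1, 0) -> (S1, a)

"aabbba"


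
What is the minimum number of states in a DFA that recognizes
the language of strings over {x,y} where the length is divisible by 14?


States track (length) mod 14.
Need 14 states: one per remainder 0..13; accept = remainder 0.

14


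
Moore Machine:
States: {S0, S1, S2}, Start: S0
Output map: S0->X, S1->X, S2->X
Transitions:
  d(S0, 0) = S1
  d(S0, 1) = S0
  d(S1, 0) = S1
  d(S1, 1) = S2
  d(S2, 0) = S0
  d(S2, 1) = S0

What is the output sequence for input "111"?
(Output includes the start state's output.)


Start: S0 (output X)
  --1--> S0 (output X)
  --1--> S0 (output X)
  --1--> S0 (output X)

"XXXX"


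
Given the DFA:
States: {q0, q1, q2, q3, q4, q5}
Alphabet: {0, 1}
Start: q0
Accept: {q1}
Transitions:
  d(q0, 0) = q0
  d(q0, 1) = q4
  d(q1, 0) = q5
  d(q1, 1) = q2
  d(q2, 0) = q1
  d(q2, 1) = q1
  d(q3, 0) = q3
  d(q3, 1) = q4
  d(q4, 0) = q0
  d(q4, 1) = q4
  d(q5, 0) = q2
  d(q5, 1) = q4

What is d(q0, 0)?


Looking up transition d(q0, 0)

q0


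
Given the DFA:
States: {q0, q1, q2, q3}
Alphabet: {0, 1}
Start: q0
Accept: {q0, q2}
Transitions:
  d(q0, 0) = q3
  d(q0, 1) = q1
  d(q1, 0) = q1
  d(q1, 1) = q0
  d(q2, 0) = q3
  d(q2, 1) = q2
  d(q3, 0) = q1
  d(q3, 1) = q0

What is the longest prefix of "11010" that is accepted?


Run the DFA, marking each prefix where the state is accepting:
  "" -> q0 [accept]
  "1" -> q1 [reject]
  "11" -> q0 [accept]
  "110" -> q3 [reject]
  "1101" -> q0 [accept]
  "11010" -> q3 [reject]

"1101"


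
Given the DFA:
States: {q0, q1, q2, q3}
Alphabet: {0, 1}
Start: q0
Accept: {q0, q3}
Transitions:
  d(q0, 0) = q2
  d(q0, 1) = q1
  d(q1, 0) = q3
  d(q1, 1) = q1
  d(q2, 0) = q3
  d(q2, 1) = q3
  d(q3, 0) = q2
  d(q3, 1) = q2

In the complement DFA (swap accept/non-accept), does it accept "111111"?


Trace: q0 -> q1 -> q1 -> q1 -> q1 -> q1 -> q1
Final: q1
Original accept: {q0, q3}
Complement: q1 is not in original accept

Yes, complement accepts (original rejects)


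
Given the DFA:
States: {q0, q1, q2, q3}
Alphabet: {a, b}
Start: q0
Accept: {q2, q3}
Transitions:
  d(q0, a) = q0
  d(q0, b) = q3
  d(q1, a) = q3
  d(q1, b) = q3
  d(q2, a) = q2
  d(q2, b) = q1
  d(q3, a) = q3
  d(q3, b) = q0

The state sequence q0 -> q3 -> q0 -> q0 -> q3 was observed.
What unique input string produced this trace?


Trace back each transition to find the symbol:
  q0 --[b]--> q3
  q3 --[b]--> q0
  q0 --[a]--> q0
  q0 --[b]--> q3

"bbab"


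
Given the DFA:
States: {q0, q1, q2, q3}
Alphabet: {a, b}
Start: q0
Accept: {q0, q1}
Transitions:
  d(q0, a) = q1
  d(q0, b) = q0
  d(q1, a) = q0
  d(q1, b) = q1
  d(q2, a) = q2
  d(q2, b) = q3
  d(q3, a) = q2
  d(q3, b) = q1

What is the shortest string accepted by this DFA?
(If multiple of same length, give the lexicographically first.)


BFS by string length (lex-first path to each state shown):
  len 0: q0<-""
Found accept state at length 0.

"" (empty string)


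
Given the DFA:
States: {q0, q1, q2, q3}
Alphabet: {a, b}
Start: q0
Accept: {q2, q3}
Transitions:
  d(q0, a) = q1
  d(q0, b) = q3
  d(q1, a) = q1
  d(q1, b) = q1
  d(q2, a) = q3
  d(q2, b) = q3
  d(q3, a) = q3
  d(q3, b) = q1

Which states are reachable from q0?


BFS from q0:
  layer 0: {q0}
  layer 1: {q1, q3}

{q0, q1, q3}


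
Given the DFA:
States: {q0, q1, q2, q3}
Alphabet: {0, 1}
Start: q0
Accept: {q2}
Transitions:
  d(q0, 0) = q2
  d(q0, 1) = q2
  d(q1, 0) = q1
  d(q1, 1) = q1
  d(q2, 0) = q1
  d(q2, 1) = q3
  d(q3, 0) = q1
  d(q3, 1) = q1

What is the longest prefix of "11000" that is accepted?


Run the DFA, marking each prefix where the state is accepting:
  "" -> q0 [reject]
  "1" -> q2 [accept]
  "11" -> q3 [reject]
  "110" -> q1 [reject]
  "1100" -> q1 [reject]
  "11000" -> q1 [reject]

"1"


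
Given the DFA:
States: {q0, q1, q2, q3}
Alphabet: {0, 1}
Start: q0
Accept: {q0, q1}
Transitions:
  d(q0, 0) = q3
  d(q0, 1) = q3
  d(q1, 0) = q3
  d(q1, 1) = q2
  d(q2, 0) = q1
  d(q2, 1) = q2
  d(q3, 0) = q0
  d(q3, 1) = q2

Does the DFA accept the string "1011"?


Trace: q0 -> q3 -> q0 -> q3 -> q2
Final state: q2
Accept states: {q0, q1}

No, rejected (final state q2 is not an accept state)


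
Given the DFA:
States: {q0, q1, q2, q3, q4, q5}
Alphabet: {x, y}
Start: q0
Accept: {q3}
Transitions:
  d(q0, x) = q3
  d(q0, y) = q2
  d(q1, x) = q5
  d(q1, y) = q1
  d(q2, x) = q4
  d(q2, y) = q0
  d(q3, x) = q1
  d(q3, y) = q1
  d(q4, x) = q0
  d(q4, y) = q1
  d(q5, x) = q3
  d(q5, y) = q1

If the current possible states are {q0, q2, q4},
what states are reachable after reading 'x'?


Apply transition on 'x' from each current state:
  d(q0, x) = q3
  d(q2, x) = q4
  d(q4, x) = q0

{q0, q3, q4}


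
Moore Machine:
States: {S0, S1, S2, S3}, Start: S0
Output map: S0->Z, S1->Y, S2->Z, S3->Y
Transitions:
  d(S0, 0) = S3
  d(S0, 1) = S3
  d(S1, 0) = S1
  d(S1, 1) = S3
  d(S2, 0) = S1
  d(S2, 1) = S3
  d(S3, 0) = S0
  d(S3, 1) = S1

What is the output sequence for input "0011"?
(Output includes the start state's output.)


Start: S0 (output Z)
  --0--> S3 (output Y)
  --0--> S0 (output Z)
  --1--> S3 (output Y)
  --1--> S1 (output Y)

"ZYZYY"


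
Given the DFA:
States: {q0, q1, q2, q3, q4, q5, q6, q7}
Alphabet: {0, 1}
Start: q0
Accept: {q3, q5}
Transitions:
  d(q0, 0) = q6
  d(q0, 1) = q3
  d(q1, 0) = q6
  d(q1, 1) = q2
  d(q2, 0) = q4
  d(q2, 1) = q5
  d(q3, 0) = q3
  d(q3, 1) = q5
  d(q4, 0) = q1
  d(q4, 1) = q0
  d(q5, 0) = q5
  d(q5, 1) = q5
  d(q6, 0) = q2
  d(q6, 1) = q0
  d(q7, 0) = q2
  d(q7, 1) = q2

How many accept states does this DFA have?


Accept states listed: {q3, q5}
Counting: q3(1) q5(2)

2


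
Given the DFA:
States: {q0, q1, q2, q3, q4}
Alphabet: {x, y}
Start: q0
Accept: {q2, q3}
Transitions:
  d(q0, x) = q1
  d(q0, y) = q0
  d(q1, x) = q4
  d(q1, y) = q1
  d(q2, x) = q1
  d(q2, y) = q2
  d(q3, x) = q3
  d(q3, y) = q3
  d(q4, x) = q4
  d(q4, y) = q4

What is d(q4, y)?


Looking up transition d(q4, y)

q4


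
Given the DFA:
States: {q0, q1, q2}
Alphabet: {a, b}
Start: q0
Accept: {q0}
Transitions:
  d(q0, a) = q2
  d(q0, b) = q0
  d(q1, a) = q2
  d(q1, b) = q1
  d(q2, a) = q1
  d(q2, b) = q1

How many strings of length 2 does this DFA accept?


Enumerating all length-2 strings:
  "aa" -> q1 [reject]
  "ab" -> q1 [reject]
  "ba" -> q2 [reject]
  "bb" -> q0 [accept]

1 out of 4


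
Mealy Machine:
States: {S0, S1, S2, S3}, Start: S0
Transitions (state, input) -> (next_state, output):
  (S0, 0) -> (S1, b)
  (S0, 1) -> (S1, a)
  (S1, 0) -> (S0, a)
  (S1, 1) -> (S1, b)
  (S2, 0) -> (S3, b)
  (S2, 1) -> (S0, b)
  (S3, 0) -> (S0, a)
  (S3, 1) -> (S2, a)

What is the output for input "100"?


Step-by-step:
  (S0, 1) -> (S1, a)
  (S1, 0) -> (S0, a)
  (S0, 0) -> (S1, b)

"aab"


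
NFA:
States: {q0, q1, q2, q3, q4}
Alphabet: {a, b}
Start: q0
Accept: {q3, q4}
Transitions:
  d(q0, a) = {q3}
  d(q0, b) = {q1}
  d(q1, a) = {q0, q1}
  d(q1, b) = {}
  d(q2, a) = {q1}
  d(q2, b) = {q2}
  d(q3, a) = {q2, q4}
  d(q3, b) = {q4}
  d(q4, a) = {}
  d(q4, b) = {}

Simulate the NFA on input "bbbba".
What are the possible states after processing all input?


Start: {q0}
  --b--> {q1}
  --b--> {}
  --b--> {}
  --b--> {}
  --a--> {}

{} (empty set, no valid transitions)


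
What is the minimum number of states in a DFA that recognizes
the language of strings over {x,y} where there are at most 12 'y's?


States: count = 0, 1, ..., 12 (all accepting; 13 states), plus a dead state for count > 12.
Total: 13 + 1 = 14.

14


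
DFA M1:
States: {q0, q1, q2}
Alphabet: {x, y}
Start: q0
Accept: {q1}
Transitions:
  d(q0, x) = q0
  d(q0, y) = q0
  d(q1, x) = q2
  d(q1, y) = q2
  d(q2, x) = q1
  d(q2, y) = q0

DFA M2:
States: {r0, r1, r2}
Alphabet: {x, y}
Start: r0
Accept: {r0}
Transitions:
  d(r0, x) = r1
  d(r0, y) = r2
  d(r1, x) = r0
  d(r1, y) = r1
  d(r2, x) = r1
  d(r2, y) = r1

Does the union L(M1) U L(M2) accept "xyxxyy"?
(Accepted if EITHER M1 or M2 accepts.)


M1: final=q0 accepted=False
M2: final=r1 accepted=False

No, union rejects (neither accepts)


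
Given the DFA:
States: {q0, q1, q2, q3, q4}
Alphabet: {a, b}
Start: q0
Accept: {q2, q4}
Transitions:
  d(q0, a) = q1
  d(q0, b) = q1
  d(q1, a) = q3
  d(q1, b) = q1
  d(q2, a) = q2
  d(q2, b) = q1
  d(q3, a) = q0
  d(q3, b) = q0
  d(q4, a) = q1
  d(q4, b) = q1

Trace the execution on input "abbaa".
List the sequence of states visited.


Input: abbaa
d(q0, a) = q1
d(q1, b) = q1
d(q1, b) = q1
d(q1, a) = q3
d(q3, a) = q0


q0 -> q1 -> q1 -> q1 -> q3 -> q0


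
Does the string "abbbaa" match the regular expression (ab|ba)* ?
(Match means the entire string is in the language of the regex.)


|string| = 6; first = 'a'; last = 'a'

No, "abbbaa" does not match (ab|ba)*


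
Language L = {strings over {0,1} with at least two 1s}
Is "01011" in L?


count('1') = 3

Yes, "01011" is in L


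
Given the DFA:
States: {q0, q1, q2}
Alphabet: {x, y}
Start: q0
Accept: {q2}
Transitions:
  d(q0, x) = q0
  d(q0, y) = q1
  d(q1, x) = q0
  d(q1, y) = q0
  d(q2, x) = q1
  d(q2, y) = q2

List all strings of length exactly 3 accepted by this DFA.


All strings of length 3: 8 total
Accepted: 0

None


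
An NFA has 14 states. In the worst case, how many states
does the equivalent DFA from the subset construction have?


Subset construction: one DFA state per subset of NFA states.
2^14 = 16384

16384


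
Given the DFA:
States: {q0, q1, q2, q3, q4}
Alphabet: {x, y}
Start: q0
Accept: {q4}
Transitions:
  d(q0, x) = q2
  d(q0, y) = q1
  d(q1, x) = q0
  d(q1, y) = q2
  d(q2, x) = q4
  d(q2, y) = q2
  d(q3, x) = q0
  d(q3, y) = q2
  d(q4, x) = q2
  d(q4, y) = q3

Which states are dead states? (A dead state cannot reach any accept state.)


Forward reachability from each state:
  q0 -> reaches accept state q4 (live)
  q1 -> reaches accept state q4 (live)
  q2 -> reaches accept state q4 (live)
  q3 -> reaches accept state q4 (live)
  q4 -> reaches accept state q4 (live)

None (all states can reach an accept state)


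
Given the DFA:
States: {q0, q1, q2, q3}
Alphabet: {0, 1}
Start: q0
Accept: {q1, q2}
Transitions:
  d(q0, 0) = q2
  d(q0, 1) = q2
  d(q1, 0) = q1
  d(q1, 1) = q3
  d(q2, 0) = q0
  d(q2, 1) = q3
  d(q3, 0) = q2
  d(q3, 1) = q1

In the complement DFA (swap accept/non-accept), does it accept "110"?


Trace: q0 -> q2 -> q3 -> q2
Final: q2
Original accept: {q1, q2}
Complement: q2 is in original accept

No, complement rejects (original accepts)


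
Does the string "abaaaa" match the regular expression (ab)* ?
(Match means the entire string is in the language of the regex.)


|string| = 6; first = 'a'; last = 'a'

No, "abaaaa" does not match (ab)*


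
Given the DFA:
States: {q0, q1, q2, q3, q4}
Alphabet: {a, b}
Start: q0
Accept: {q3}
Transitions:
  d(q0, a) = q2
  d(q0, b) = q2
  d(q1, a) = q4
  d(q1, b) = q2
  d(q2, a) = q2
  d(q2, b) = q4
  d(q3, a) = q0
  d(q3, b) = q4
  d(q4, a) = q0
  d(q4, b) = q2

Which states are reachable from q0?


BFS from q0:
  layer 0: {q0}
  layer 1: {q2}
  layer 2: {q4}

{q0, q2, q4}


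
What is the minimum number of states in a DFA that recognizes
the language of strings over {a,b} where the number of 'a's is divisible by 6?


States track (count of 'a') mod 6.
Need 6 states: one per remainder 0..5; accept = remainder 0.

6


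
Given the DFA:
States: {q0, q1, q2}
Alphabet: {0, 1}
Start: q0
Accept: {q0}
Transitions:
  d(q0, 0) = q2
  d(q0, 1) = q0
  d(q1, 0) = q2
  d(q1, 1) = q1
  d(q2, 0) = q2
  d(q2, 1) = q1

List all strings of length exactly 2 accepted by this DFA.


All strings of length 2: 4 total
Accepted: 1

"11"


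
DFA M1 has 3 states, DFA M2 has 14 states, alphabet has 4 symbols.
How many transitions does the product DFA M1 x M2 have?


Product DFA has 3 * 14 = 42 states.
Each has 4 transitions: 42 * 4 = 168

168


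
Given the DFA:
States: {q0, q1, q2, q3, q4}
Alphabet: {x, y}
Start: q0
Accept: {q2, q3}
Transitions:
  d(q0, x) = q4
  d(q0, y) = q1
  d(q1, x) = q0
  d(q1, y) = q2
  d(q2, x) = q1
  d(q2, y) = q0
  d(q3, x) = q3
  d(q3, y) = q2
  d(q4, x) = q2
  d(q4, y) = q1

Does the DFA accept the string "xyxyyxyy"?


Trace: q0 -> q4 -> q1 -> q0 -> q1 -> q2 -> q1 -> q2 -> q0
Final state: q0
Accept states: {q2, q3}

No, rejected (final state q0 is not an accept state)


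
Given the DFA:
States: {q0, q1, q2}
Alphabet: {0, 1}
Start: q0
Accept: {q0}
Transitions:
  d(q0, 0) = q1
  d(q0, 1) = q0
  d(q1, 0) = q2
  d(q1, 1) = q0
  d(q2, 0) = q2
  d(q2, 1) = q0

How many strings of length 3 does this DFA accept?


Enumerating all length-3 strings:
  "000" -> q2 [reject]
  "001" -> q0 [accept]
  "010" -> q1 [reject]
  "011" -> q0 [accept]
  "100" -> q2 [reject]
  "101" -> q0 [accept]
  "110" -> q1 [reject]
  "111" -> q0 [accept]

4 out of 8


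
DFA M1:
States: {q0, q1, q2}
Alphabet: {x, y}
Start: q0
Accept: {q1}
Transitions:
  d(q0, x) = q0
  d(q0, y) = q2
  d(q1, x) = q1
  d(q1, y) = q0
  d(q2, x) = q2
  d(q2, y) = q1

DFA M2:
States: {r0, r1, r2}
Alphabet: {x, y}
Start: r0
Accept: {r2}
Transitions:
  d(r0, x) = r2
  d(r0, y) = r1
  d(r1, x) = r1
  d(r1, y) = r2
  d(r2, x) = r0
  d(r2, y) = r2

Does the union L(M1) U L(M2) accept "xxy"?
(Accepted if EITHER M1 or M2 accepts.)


M1: final=q2 accepted=False
M2: final=r1 accepted=False

No, union rejects (neither accepts)


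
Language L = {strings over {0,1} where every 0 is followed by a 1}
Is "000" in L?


'00' present: True; ends with '0': True

No, "000" is not in L


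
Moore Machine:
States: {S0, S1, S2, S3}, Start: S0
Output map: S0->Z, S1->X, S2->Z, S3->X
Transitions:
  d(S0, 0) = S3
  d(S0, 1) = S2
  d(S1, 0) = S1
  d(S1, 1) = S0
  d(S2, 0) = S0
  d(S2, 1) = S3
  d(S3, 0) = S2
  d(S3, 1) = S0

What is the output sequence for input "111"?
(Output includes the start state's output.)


Start: S0 (output Z)
  --1--> S2 (output Z)
  --1--> S3 (output X)
  --1--> S0 (output Z)

"ZZXZ"


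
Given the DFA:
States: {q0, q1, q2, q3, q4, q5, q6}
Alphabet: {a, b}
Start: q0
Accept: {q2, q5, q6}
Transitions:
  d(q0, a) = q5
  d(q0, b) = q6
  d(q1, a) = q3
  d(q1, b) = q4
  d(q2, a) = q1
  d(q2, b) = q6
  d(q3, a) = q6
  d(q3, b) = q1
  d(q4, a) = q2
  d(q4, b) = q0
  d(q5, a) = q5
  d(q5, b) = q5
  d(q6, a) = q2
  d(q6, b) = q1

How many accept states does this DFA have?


Accept states listed: {q2, q5, q6}
Counting: q2(1) q5(2) q6(3)

3


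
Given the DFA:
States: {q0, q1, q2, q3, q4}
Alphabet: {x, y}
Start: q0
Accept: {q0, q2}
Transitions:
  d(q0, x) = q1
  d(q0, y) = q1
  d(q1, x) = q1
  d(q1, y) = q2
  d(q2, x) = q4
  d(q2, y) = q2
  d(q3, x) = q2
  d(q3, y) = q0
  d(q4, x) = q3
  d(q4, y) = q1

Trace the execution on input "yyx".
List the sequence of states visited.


Input: yyx
d(q0, y) = q1
d(q1, y) = q2
d(q2, x) = q4


q0 -> q1 -> q2 -> q4


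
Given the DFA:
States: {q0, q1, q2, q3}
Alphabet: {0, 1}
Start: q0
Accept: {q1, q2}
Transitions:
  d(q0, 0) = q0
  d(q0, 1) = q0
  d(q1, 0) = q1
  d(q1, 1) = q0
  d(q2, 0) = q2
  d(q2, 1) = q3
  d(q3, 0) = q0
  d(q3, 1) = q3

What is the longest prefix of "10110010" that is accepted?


Run the DFA, marking each prefix where the state is accepting:
  "" -> q0 [reject]
  "1" -> q0 [reject]
  "10" -> q0 [reject]
  "101" -> q0 [reject]
  "1011" -> q0 [reject]
  "10110" -> q0 [reject]
  "101100" -> q0 [reject]
  "1011001" -> q0 [reject]
  "10110010" -> q0 [reject]

No prefix is accepted


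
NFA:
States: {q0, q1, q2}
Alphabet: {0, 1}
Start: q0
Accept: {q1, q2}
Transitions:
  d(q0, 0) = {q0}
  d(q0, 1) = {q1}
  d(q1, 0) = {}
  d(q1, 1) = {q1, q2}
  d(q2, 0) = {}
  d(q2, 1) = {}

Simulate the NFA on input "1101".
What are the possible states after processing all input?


Start: {q0}
  --1--> {q1}
  --1--> {q1, q2}
  --0--> {}
  --1--> {}

{} (empty set, no valid transitions)


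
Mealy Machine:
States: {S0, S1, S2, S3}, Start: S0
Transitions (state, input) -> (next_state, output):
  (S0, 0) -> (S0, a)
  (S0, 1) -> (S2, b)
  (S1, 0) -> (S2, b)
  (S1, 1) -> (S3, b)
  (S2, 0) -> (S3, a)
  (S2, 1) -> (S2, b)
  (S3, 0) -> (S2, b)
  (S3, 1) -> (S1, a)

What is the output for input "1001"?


Step-by-step:
  (S0, 1) -> (S2, b)
  (S2, 0) -> (S3, a)
  (S3, 0) -> (S2, b)
  (S2, 1) -> (S2, b)

"babb"


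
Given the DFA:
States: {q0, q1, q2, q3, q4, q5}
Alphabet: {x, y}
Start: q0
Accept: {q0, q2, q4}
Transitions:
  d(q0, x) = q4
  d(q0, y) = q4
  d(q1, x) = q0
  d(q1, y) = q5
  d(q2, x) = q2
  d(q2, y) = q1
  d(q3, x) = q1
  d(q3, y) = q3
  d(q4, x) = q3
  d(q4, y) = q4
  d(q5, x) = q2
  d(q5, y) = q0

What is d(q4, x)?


Looking up transition d(q4, x)

q3


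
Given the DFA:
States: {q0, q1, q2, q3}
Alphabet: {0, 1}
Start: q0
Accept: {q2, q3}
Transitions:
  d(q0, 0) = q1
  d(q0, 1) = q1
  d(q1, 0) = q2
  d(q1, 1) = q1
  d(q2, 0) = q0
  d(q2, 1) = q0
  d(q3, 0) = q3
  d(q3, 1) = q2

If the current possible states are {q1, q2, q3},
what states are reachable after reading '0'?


Apply transition on '0' from each current state:
  d(q1, 0) = q2
  d(q2, 0) = q0
  d(q3, 0) = q3

{q0, q2, q3}


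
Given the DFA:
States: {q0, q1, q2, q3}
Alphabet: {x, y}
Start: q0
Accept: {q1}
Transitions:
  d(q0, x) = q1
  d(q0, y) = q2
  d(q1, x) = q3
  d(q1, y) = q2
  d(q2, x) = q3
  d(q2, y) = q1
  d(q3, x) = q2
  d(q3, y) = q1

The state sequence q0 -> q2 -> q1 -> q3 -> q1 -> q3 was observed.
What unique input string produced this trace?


Trace back each transition to find the symbol:
  q0 --[y]--> q2
  q2 --[y]--> q1
  q1 --[x]--> q3
  q3 --[y]--> q1
  q1 --[x]--> q3

"yyxyx"


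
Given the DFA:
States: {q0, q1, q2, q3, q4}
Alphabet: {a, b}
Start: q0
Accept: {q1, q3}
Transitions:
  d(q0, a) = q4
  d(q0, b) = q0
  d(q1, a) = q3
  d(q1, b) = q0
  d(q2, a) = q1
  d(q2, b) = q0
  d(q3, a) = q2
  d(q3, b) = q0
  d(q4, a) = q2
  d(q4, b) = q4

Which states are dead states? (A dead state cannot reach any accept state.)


Forward reachability from each state:
  q0 -> reaches accept state q1 (live)
  q1 -> reaches accept state q1 (live)
  q2 -> reaches accept state q1 (live)
  q3 -> reaches accept state q1 (live)
  q4 -> reaches accept state q1 (live)

None (all states can reach an accept state)


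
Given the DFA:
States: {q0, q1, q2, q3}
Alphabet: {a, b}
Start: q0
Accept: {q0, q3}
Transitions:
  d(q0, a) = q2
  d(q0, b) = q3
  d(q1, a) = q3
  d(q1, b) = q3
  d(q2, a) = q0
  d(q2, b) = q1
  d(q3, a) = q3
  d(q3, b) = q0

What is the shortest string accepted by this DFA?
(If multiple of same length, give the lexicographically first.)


BFS by string length (lex-first path to each state shown):
  len 0: q0<-""
Found accept state at length 0.

"" (empty string)


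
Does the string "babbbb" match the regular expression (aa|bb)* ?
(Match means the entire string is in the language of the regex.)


|string| = 6; first = 'b'; last = 'b'

No, "babbbb" does not match (aa|bb)*


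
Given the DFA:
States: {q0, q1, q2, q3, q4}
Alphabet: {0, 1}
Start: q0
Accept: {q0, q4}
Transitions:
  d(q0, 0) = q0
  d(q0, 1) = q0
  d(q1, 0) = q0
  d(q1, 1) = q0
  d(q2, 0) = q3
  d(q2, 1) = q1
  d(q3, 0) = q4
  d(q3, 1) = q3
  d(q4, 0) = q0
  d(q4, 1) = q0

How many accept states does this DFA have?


Accept states listed: {q0, q4}
Counting: q0(1) q4(2)

2


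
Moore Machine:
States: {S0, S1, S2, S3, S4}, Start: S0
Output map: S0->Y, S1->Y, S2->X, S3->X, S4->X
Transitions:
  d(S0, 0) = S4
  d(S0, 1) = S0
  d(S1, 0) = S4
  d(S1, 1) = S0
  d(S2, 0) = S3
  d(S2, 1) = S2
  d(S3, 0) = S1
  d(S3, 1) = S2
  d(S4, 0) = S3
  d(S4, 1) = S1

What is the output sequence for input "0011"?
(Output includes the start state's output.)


Start: S0 (output Y)
  --0--> S4 (output X)
  --0--> S3 (output X)
  --1--> S2 (output X)
  --1--> S2 (output X)

"YXXXX"


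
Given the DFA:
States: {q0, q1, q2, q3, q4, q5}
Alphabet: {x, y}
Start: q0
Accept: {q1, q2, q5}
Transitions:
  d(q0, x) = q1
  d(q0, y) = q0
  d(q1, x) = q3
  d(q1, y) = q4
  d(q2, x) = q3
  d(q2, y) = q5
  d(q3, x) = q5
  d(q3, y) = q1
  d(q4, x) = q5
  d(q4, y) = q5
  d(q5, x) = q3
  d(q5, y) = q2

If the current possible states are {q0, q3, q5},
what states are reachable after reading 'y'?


Apply transition on 'y' from each current state:
  d(q0, y) = q0
  d(q3, y) = q1
  d(q5, y) = q2

{q0, q1, q2}


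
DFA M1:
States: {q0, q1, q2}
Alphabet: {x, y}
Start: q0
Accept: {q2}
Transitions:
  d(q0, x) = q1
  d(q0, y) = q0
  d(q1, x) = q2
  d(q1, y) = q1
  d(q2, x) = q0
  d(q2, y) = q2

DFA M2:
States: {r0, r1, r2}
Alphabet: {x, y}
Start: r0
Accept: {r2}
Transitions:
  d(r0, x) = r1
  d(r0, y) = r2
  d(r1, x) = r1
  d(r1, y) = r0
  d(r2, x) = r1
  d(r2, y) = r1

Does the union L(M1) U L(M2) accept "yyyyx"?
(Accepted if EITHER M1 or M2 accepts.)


M1: final=q1 accepted=False
M2: final=r1 accepted=False

No, union rejects (neither accepts)


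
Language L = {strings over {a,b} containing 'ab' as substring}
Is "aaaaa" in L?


'ab' does not occur

No, "aaaaa" is not in L


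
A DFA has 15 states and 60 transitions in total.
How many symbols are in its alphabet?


Each state has exactly one transition per symbol.
|alphabet| = transitions / states = 60 / 15 = 4

4


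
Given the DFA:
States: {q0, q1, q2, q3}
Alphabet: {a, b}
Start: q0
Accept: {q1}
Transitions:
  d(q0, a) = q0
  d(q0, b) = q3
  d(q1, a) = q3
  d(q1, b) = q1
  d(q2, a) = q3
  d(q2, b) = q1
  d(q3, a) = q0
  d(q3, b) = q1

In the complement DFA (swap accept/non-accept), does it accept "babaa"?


Trace: q0 -> q3 -> q0 -> q3 -> q0 -> q0
Final: q0
Original accept: {q1}
Complement: q0 is not in original accept

Yes, complement accepts (original rejects)


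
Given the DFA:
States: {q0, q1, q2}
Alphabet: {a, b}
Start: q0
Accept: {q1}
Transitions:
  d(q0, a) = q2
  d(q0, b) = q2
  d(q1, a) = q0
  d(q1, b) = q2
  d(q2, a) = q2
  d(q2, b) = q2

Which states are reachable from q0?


BFS from q0:
  layer 0: {q0}
  layer 1: {q2}

{q0, q2}


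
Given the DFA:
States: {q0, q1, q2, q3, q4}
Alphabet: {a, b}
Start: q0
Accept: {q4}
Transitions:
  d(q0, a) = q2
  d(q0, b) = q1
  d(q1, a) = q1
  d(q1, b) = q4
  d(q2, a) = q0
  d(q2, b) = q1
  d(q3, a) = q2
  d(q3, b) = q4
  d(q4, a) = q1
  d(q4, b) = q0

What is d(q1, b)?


Looking up transition d(q1, b)

q4


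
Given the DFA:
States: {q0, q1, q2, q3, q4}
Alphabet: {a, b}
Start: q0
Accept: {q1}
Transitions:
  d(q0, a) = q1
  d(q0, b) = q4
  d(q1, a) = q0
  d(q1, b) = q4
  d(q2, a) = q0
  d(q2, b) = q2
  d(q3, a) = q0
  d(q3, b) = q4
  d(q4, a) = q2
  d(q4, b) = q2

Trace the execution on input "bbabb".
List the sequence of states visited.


Input: bbabb
d(q0, b) = q4
d(q4, b) = q2
d(q2, a) = q0
d(q0, b) = q4
d(q4, b) = q2


q0 -> q4 -> q2 -> q0 -> q4 -> q2


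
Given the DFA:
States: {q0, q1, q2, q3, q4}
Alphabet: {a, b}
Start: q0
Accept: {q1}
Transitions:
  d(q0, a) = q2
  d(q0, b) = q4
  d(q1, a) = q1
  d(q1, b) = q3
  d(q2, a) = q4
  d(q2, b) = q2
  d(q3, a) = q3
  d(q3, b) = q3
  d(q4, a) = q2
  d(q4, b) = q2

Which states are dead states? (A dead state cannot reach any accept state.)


Forward reachability from each state:
  q0 -> reaches {q0, q2, q4}, no accept state (dead)
  q1 -> reaches accept state q1 (live)
  q2 -> reaches {q2, q4}, no accept state (dead)
  q3 -> reaches {q3}, no accept state (dead)
  q4 -> reaches {q2, q4}, no accept state (dead)

{q0, q2, q3, q4}


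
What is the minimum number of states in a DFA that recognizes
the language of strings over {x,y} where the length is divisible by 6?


States track (length) mod 6.
Need 6 states: one per remainder 0..5; accept = remainder 0.

6


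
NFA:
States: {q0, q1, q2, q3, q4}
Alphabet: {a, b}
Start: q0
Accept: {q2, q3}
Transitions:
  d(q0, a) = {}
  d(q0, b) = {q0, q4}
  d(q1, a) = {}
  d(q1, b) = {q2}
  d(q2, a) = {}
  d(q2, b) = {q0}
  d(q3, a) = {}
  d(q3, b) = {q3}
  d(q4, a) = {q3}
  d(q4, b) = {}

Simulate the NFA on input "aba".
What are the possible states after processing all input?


Start: {q0}
  --a--> {}
  --b--> {}
  --a--> {}

{} (empty set, no valid transitions)


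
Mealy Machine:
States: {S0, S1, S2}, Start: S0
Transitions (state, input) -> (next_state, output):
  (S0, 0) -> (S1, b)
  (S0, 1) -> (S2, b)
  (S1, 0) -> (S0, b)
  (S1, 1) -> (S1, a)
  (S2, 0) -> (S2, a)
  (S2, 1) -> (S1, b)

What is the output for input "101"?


Step-by-step:
  (S0, 1) -> (S2, b)
  (S2, 0) -> (S2, a)
  (S2, 1) -> (S1, b)

"bab"


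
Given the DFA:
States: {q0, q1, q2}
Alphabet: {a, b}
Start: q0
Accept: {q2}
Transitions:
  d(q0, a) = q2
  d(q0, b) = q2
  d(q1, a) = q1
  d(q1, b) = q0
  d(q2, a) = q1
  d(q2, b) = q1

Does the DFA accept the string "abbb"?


Trace: q0 -> q2 -> q1 -> q0 -> q2
Final state: q2
Accept states: {q2}

Yes, accepted (final state q2 is an accept state)


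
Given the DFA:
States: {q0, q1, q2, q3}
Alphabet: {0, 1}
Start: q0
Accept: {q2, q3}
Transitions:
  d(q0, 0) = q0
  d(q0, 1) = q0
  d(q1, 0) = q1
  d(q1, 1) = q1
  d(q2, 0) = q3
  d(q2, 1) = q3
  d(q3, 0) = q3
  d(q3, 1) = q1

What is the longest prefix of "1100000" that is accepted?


Run the DFA, marking each prefix where the state is accepting:
  "" -> q0 [reject]
  "1" -> q0 [reject]
  "11" -> q0 [reject]
  "110" -> q0 [reject]
  "1100" -> q0 [reject]
  "11000" -> q0 [reject]
  "110000" -> q0 [reject]
  "1100000" -> q0 [reject]

No prefix is accepted


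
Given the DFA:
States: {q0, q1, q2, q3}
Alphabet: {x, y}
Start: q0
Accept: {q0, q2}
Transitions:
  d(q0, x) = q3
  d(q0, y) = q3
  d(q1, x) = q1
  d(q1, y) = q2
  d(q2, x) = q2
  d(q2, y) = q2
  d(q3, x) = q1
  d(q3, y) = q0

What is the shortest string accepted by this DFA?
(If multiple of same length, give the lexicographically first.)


BFS by string length (lex-first path to each state shown):
  len 0: q0<-""
Found accept state at length 0.

"" (empty string)


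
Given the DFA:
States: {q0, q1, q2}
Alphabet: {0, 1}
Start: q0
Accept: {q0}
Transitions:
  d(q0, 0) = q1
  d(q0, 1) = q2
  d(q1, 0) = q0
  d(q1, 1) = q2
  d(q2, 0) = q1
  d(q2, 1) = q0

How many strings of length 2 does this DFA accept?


Enumerating all length-2 strings:
  "00" -> q0 [accept]
  "01" -> q2 [reject]
  "10" -> q1 [reject]
  "11" -> q0 [accept]

2 out of 4


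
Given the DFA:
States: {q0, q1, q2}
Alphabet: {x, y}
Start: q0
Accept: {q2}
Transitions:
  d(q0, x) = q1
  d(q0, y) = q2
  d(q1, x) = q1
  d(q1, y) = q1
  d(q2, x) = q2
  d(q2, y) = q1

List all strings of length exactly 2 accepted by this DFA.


All strings of length 2: 4 total
Accepted: 1

"yx"


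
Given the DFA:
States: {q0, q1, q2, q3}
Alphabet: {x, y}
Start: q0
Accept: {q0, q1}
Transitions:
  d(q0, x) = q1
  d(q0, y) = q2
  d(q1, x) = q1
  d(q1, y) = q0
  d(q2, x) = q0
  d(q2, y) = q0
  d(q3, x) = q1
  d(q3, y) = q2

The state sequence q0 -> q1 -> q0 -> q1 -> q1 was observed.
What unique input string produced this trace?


Trace back each transition to find the symbol:
  q0 --[x]--> q1
  q1 --[y]--> q0
  q0 --[x]--> q1
  q1 --[x]--> q1

"xyxx"


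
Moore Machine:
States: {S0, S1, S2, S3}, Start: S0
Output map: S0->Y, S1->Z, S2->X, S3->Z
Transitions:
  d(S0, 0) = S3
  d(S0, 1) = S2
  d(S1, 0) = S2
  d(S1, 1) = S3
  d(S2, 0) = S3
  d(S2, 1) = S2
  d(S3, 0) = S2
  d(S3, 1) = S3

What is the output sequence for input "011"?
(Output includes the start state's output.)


Start: S0 (output Y)
  --0--> S3 (output Z)
  --1--> S3 (output Z)
  --1--> S3 (output Z)

"YZZZ"


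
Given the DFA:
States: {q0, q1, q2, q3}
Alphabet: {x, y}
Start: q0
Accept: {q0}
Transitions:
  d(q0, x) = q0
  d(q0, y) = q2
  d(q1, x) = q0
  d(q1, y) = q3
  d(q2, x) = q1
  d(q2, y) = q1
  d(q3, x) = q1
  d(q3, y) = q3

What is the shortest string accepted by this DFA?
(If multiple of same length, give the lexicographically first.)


BFS by string length (lex-first path to each state shown):
  len 0: q0<-""
Found accept state at length 0.

"" (empty string)


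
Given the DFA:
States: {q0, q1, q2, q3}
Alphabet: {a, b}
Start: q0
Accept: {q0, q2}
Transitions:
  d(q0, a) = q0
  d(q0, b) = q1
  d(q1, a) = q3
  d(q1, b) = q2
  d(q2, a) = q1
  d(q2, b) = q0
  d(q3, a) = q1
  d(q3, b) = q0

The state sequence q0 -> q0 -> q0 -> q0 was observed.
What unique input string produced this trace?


Trace back each transition to find the symbol:
  q0 --[a]--> q0
  q0 --[a]--> q0
  q0 --[a]--> q0

"aaa"


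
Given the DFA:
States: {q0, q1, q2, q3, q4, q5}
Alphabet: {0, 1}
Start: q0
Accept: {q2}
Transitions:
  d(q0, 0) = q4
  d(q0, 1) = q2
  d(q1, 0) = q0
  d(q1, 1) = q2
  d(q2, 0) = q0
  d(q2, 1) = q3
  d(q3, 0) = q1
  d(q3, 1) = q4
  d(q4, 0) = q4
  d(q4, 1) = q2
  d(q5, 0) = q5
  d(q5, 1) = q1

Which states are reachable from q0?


BFS from q0:
  layer 0: {q0}
  layer 1: {q2, q4}
  layer 2: {q3}
  layer 3: {q1}

{q0, q1, q2, q3, q4}


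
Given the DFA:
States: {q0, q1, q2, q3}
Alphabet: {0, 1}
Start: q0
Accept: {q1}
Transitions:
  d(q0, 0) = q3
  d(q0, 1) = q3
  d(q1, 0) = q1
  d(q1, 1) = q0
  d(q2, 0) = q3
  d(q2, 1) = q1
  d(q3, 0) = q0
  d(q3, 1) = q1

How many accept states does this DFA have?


Accept states listed: {q1}
Counting: q1(1)

1


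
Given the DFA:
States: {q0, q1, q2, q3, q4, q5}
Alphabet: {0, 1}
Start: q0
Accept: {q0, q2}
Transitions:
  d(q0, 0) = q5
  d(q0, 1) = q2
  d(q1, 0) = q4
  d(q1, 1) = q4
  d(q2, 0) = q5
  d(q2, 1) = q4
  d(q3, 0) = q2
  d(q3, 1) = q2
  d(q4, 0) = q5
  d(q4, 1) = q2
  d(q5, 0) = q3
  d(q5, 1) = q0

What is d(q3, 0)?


Looking up transition d(q3, 0)

q2


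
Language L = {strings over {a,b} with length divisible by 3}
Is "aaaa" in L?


length = 4; 4 mod 3 = 1

No, "aaaa" is not in L


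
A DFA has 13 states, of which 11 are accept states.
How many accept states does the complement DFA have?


Complement swaps accept and non-accept states.
13 - 11 = 2

2


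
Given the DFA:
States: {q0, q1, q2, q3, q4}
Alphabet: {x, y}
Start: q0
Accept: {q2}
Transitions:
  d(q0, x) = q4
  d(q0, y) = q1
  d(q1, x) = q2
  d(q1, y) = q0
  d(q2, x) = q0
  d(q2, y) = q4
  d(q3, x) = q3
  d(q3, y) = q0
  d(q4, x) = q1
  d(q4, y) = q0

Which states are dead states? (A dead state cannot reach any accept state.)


Forward reachability from each state:
  q0 -> reaches accept state q2 (live)
  q1 -> reaches accept state q2 (live)
  q2 -> reaches accept state q2 (live)
  q3 -> reaches accept state q2 (live)
  q4 -> reaches accept state q2 (live)

None (all states can reach an accept state)


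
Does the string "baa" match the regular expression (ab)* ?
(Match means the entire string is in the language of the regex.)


|string| = 3; first = 'b'; last = 'a'

No, "baa" does not match (ab)*


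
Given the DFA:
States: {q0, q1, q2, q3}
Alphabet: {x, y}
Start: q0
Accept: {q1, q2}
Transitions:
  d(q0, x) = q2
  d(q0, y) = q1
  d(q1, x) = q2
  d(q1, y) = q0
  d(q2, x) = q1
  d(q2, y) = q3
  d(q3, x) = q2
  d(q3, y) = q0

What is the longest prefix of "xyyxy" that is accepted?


Run the DFA, marking each prefix where the state is accepting:
  "" -> q0 [reject]
  "x" -> q2 [accept]
  "xy" -> q3 [reject]
  "xyy" -> q0 [reject]
  "xyyx" -> q2 [accept]
  "xyyxy" -> q3 [reject]

"xyyx"


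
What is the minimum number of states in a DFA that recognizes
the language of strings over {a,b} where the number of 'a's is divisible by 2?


States track (count of 'a') mod 2.
Need 2 states: one per remainder 0..1; accept = remainder 0.

2


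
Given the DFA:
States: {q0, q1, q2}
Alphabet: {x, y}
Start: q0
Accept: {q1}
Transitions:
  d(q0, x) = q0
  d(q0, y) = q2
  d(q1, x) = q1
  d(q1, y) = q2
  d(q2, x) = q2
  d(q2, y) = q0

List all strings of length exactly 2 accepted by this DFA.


All strings of length 2: 4 total
Accepted: 0

None


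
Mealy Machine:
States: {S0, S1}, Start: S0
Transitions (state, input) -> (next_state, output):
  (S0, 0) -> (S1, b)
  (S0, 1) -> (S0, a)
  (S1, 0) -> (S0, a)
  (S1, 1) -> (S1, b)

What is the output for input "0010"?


Step-by-step:
  (S0, 0) -> (S1, b)
  (S1, 0) -> (S0, a)
  (S0, 1) -> (S0, a)
  (S0, 0) -> (S1, b)

"baab"


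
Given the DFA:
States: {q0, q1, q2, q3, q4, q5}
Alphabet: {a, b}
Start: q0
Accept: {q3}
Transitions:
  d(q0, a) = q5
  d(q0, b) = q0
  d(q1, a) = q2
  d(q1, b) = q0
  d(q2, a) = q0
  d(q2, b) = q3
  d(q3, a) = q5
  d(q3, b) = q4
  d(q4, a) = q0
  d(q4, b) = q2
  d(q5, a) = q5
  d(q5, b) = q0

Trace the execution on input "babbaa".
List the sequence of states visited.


Input: babbaa
d(q0, b) = q0
d(q0, a) = q5
d(q5, b) = q0
d(q0, b) = q0
d(q0, a) = q5
d(q5, a) = q5


q0 -> q0 -> q5 -> q0 -> q0 -> q5 -> q5


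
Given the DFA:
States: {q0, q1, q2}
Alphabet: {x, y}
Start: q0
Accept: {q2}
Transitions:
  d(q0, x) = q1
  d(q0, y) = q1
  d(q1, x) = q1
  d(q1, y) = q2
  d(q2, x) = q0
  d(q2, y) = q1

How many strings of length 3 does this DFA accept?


Enumerating all length-3 strings:
  "xxx" -> q1 [reject]
  "xxy" -> q2 [accept]
  "xyx" -> q0 [reject]
  "xyy" -> q1 [reject]
  "yxx" -> q1 [reject]
  "yxy" -> q2 [accept]
  "yyx" -> q0 [reject]
  "yyy" -> q1 [reject]

2 out of 8


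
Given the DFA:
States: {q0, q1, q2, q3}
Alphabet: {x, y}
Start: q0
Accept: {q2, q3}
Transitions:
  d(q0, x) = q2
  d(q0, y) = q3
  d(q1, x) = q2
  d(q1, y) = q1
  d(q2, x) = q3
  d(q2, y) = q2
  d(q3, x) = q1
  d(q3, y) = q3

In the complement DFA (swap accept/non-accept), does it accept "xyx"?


Trace: q0 -> q2 -> q2 -> q3
Final: q3
Original accept: {q2, q3}
Complement: q3 is in original accept

No, complement rejects (original accepts)


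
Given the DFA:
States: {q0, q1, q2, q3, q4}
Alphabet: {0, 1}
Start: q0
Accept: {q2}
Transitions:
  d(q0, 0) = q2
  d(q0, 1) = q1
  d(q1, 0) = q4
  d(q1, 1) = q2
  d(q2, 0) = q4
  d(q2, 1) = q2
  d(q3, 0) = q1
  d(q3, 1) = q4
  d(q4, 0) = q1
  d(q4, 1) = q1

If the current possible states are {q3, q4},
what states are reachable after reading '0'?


Apply transition on '0' from each current state:
  d(q3, 0) = q1
  d(q4, 0) = q1

{q1}


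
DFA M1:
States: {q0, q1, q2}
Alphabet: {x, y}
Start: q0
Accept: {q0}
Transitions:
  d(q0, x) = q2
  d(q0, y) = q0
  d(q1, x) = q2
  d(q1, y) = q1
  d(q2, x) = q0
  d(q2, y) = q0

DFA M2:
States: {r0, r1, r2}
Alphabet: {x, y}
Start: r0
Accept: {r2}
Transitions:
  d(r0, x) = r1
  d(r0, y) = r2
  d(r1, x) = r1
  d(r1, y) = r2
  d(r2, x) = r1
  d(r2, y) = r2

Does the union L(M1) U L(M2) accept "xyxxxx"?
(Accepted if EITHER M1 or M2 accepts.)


M1: final=q0 accepted=True
M2: final=r1 accepted=False

Yes, union accepts


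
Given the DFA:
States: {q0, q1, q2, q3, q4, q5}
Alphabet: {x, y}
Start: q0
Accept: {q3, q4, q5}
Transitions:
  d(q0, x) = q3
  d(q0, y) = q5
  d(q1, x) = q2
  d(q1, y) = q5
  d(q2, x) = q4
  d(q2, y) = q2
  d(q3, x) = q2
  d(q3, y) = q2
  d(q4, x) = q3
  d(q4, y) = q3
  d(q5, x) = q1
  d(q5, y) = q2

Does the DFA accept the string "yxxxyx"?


Trace: q0 -> q5 -> q1 -> q2 -> q4 -> q3 -> q2
Final state: q2
Accept states: {q3, q4, q5}

No, rejected (final state q2 is not an accept state)


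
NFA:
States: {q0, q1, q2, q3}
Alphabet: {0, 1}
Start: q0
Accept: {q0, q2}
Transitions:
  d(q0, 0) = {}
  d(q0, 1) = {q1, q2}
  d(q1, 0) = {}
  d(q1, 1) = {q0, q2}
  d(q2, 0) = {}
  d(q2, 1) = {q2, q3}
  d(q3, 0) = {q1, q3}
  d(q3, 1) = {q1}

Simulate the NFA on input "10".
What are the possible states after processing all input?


Start: {q0}
  --1--> {q1, q2}
  --0--> {}

{} (empty set, no valid transitions)


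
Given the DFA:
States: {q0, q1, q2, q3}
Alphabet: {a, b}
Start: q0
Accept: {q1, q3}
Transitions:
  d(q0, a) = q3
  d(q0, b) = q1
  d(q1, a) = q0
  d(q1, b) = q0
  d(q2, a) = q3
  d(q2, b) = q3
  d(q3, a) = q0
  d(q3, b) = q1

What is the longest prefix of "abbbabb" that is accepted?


Run the DFA, marking each prefix where the state is accepting:
  "" -> q0 [reject]
  "a" -> q3 [accept]
  "ab" -> q1 [accept]
  "abb" -> q0 [reject]
  "abbb" -> q1 [accept]
  "abbba" -> q0 [reject]
  "abbbab" -> q1 [accept]
  "abbbabb" -> q0 [reject]

"abbbab"


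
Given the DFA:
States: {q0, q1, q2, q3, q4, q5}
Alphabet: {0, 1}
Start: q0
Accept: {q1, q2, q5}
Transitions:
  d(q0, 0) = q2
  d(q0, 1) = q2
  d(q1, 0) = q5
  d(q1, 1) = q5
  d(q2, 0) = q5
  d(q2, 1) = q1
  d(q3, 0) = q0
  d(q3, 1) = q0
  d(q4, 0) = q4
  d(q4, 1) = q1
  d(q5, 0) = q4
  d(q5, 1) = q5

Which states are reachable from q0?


BFS from q0:
  layer 0: {q0}
  layer 1: {q2}
  layer 2: {q1, q5}
  layer 3: {q4}

{q0, q1, q2, q4, q5}
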